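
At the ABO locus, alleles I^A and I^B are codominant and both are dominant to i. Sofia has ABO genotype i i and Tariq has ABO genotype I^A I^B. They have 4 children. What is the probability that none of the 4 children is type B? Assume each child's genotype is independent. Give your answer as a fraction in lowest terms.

1/16

ABO cross i i × I^A I^B → 1/2 A, 1/2 B.
So P(type B) = 1/2 per child.
P(not type B) = 1/2 for one child; (1/2)^4 = 1/16.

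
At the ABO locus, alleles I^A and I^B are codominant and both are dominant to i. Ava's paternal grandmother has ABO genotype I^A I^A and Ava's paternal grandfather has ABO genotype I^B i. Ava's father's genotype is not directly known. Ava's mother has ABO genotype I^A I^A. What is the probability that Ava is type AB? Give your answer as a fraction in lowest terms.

1/4

Ava's father's ABO genotype from I^A I^A × I^B i: 1/2 I^A I^B, 1/2 I^A i.
Crossing each possibility with the mother I^A I^A and summing P(type AB): 1/2·1/2 + 1/2·0 = 1/4.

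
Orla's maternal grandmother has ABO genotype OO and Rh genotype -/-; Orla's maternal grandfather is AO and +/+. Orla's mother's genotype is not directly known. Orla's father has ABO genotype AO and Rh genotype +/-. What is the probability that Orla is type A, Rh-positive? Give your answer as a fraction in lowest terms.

Orla's mother's ABO genotype from OO × AO: 1/2 AO, 1/2 OO.
Crossing each possibility with the father AO and summing P(type A): 1/2·3/4 + 1/2·1/2 = 5/8.
Similarly for Rh via the mother's Rh distribution: P(Rh+) = 3/4.
Independent loci: 5/8 × 3/4 = 15/32.

15/32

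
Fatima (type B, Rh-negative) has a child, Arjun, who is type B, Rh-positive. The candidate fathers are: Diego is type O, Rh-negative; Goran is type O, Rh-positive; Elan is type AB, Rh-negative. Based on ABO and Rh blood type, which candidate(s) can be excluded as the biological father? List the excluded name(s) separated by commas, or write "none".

A candidate is excluded only if no genotype consistent with his phenotype could produce a type B, Rh-positive child with a type B, Rh-negative mother.
Diego (type O, Rh-): no genotype consistent with that phenotype can produce a type-B Rh+ child with a type-B mother.
Elan (type AB, Rh-): no genotype consistent with that phenotype can produce a type-B Rh+ child with a type-B mother.

Diego, Elan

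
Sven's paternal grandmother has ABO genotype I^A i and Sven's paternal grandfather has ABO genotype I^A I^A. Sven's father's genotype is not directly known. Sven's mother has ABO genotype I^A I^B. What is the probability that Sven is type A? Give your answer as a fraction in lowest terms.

1/2

Sven's father's ABO genotype from I^A i × I^A I^A: 1/2 I^A I^A, 1/2 I^A i.
Crossing each possibility with the mother I^A I^B and summing P(type A): 1/2·1/2 + 1/2·1/2 = 1/2.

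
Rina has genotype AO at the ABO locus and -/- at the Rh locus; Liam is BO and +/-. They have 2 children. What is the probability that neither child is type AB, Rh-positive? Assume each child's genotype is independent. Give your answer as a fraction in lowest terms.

49/64

ABO cross AO × BO → 1/4 O, 1/4 A, 1/4 B, 1/4 AB.
Rh cross -/- × +/- → 1/2 Rh+, 1/2 Rh-; so P(type AB, Rh-positive) = 1/4 × 1/2 = 1/8 per child.
P(not type AB, Rh-positive) = 7/8 for one child; (7/8)^2 = 49/64.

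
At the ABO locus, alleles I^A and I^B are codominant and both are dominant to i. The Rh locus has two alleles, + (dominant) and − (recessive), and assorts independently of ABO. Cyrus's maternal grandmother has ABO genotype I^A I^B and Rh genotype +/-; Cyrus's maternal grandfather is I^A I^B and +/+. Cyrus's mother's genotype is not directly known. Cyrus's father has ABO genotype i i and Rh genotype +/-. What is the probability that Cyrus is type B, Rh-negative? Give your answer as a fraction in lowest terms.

Cyrus's mother's ABO genotype from I^A I^B × I^A I^B: 1/4 I^A I^A, 1/2 I^A I^B, 1/4 I^B I^B.
Crossing each possibility with the father i i and summing P(type B): 1/4·0 + 1/2·1/2 + 1/4·1 = 1/2.
Similarly for Rh via the mother's Rh distribution: P(Rh-) = 1/8.
Independent loci: 1/2 × 1/8 = 1/16.

1/16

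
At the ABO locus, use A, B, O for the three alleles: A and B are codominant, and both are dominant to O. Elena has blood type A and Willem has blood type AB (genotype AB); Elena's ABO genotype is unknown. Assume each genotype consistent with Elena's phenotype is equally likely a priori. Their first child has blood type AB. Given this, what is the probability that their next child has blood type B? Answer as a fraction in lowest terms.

Possible genotypes: Elena ∈ {AA, AO}; Willem ∈ {AB}.
Weight each parental genotype pair by prior × P(type-AB child):
  AA × AB: posterior weight 2/3; P(next child type B) = 0.
  AO × AB: posterior weight 1/3; P(next child type B) = 1/4.
Weighted sum = 1/12.

1/12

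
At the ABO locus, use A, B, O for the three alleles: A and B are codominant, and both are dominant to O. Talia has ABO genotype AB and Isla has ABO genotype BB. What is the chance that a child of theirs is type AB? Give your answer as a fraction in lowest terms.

1/2

ABO cross AB × BB → offspring phenotypes: 1/2 B, 1/2 AB.
So P(type AB) = 1/2.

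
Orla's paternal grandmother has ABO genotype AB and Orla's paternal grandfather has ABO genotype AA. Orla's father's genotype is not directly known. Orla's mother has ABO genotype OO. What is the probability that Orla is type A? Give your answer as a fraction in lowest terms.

Orla's father's ABO genotype from AB × AA: 1/2 AA, 1/2 AB.
Crossing each possibility with the mother OO and summing P(type A): 1/2·1 + 1/2·1/2 = 3/4.

3/4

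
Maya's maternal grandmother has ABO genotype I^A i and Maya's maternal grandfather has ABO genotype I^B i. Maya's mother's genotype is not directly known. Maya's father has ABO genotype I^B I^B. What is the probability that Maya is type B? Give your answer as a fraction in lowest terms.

Maya's mother's ABO genotype from I^A i × I^B i: 1/4 I^A I^B, 1/4 I^A i, 1/4 I^B i, 1/4 i i.
Crossing each possibility with the father I^B I^B and summing P(type B): 1/4·1/2 + 1/4·1/2 + 1/4·1 + 1/4·1 = 3/4.

3/4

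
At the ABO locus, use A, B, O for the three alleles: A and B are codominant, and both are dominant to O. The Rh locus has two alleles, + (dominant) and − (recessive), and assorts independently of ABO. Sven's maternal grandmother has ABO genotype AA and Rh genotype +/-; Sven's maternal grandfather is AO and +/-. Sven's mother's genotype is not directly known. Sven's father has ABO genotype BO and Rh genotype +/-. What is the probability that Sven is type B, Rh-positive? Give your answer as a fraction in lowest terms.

Sven's mother's ABO genotype from AA × AO: 1/2 AA, 1/2 AO.
Crossing each possibility with the father BO and summing P(type B): 1/2·0 + 1/2·1/4 = 1/8.
Similarly for Rh via the mother's Rh distribution: P(Rh+) = 3/4.
Independent loci: 1/8 × 3/4 = 3/32.

3/32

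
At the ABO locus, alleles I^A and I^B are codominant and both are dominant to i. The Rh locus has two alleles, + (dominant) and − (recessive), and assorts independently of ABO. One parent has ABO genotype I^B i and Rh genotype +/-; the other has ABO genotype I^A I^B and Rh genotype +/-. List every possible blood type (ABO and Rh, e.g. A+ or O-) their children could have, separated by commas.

Gametes from I^B i × I^A I^B give offspring ABO genotypes I^A I^B, I^A i, I^B I^B, I^B i, i.e. phenotypes A, B, AB.
Rh cross +/- × +/- → phenotypes Rh+, Rh-.
Combining independently: A+, A-, B+, B-, AB+, AB-.

A+, A-, B+, B-, AB+, AB-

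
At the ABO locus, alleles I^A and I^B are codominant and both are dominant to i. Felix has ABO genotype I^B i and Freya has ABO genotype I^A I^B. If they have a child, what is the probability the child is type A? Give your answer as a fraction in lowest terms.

1/4

ABO cross I^B i × I^A I^B → offspring phenotypes: 1/4 A, 1/2 B, 1/4 AB.
So P(type A) = 1/4.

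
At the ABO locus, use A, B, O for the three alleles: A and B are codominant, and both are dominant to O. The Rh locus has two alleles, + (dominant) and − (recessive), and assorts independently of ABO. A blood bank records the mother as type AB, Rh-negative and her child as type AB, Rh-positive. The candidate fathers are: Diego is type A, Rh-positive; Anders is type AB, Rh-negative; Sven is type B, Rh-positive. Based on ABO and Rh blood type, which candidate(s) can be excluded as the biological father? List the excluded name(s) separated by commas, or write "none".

Anders

A candidate is excluded only if no genotype consistent with his phenotype could produce a type AB, Rh-positive child with a type AB, Rh-negative mother.
Anders (type AB, Rh-): no genotype consistent with that phenotype can produce a type-AB Rh+ child with a type-AB mother.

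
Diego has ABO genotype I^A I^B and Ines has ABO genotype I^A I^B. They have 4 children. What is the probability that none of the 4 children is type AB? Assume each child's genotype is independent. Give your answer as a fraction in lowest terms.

ABO cross I^A I^B × I^A I^B → 1/4 A, 1/4 B, 1/2 AB.
So P(type AB) = 1/2 per child.
P(not type AB) = 1/2 for one child; (1/2)^4 = 1/16.

1/16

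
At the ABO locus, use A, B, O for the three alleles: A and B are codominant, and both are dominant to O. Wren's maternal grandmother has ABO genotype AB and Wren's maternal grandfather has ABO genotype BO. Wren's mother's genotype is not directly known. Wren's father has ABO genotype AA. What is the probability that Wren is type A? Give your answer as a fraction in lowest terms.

1/2

Wren's mother's ABO genotype from AB × BO: 1/4 AB, 1/4 AO, 1/4 BB, 1/4 BO.
Crossing each possibility with the father AA and summing P(type A): 1/4·1/2 + 1/4·1 + 1/4·0 + 1/4·1/2 = 1/2.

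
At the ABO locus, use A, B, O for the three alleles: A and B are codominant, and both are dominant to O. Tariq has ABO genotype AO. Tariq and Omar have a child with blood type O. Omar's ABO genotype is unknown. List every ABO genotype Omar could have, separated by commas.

AO, BO, OO

For each candidate genotype of Omar, check whether crossing it with AO can produce every observed child phenotype.
  AA → possible child types {A} ✗
  AB → possible child types {A, B, AB} ✗
  AO → possible child types {O, A} ✓
  BB → possible child types {B, AB} ✗
  BO → possible child types {O, A, B, AB} ✓
  OO → possible child types {O, A} ✓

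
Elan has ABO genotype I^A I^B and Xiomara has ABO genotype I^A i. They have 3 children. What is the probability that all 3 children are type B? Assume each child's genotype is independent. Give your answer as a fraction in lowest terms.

ABO cross I^A I^B × I^A i → 1/2 A, 1/4 B, 1/4 AB.
So P(type B) = 1/4 per child.
All 3 independent: (1/4)^3 = 1/64.

1/64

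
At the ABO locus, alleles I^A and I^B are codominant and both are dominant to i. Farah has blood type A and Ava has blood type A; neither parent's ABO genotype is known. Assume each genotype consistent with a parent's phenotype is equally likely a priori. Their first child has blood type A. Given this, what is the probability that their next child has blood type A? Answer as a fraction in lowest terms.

Possible genotypes: Farah ∈ {I^A I^A, I^A i}; Ava ∈ {I^A I^A, I^A i}.
Weight each parental genotype pair by prior × P(type-A child):
  I^A I^A × I^A I^A: posterior weight 4/15; P(next child type A) = 1.
  I^A I^A × I^A i: posterior weight 4/15; P(next child type A) = 1.
  I^A i × I^A I^A: posterior weight 4/15; P(next child type A) = 1.
  I^A i × I^A i: posterior weight 1/5; P(next child type A) = 3/4.
Weighted sum = 19/20.

19/20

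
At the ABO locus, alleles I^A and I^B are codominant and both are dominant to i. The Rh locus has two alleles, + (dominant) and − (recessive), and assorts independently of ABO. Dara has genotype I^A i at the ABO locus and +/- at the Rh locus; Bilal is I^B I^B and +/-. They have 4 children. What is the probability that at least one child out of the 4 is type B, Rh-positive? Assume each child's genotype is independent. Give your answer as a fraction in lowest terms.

ABO cross I^A i × I^B I^B → 1/2 B, 1/2 AB.
Rh cross +/- × +/- → 3/4 Rh+, 1/4 Rh-; so P(type B, Rh-positive) = 1/2 × 3/4 = 3/8 per child.
P(none) = (5/8)^4 = 625/4096; P(at least one) = 1 − 625/4096 = 3471/4096.

3471/4096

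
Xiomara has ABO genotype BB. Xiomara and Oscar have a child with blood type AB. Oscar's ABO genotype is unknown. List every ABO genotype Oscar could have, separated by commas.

For each candidate genotype of Oscar, check whether crossing it with BB can produce every observed child phenotype.
  AA → possible child types {AB} ✓
  AB → possible child types {B, AB} ✓
  AO → possible child types {B, AB} ✓
  BB → possible child types {B} ✗
  BO → possible child types {B} ✗
  OO → possible child types {B} ✗

AA, AB, AO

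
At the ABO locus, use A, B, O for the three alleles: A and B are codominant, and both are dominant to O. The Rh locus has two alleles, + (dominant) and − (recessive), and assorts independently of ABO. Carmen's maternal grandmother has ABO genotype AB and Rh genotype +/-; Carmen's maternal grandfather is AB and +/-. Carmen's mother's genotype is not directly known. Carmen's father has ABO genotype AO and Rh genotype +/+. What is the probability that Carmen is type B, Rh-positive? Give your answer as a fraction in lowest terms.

1/4

Carmen's mother's ABO genotype from AB × AB: 1/4 AA, 1/2 AB, 1/4 BB.
Crossing each possibility with the father AO and summing P(type B): 1/4·0 + 1/2·1/4 + 1/4·1/2 = 1/4.
Similarly for Rh via the mother's Rh distribution: P(Rh+) = 1.
Independent loci: 1/4 × 1 = 1/4.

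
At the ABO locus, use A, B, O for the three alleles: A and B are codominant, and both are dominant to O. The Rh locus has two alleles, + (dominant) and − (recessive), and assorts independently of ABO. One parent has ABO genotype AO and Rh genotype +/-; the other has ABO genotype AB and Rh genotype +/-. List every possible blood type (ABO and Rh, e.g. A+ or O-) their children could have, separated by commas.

Gametes from AO × AB give offspring ABO genotypes AA, AB, AO, BO, i.e. phenotypes A, B, AB.
Rh cross +/- × +/- → phenotypes Rh+, Rh-.
Combining independently: A+, A-, B+, B-, AB+, AB-.

A+, A-, B+, B-, AB+, AB-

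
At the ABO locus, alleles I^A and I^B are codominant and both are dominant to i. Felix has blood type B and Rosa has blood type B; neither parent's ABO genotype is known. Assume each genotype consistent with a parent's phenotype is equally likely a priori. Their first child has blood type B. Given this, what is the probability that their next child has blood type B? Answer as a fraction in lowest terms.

19/20

Possible genotypes: Felix ∈ {I^B I^B, I^B i}; Rosa ∈ {I^B I^B, I^B i}.
Weight each parental genotype pair by prior × P(type-B child):
  I^B I^B × I^B I^B: posterior weight 4/15; P(next child type B) = 1.
  I^B I^B × I^B i: posterior weight 4/15; P(next child type B) = 1.
  I^B i × I^B I^B: posterior weight 4/15; P(next child type B) = 1.
  I^B i × I^B i: posterior weight 1/5; P(next child type B) = 3/4.
Weighted sum = 19/20.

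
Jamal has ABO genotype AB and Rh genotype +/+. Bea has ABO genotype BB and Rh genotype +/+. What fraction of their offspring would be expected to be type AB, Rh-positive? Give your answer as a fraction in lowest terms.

1/2

ABO cross AB × BB → offspring phenotypes: 1/2 B, 1/2 AB.
Rh cross +/+ × +/+ → 1 Rh+.
Independent loci: P(type AB, Rh-positive) = 1/2 × 1 = 1/2.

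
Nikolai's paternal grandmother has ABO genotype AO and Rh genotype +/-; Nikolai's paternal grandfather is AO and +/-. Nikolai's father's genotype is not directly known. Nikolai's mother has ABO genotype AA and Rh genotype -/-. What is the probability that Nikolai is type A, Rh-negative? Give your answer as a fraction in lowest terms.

Nikolai's father's ABO genotype from AO × AO: 1/4 AA, 1/2 AO, 1/4 OO.
Crossing each possibility with the mother AA and summing P(type A): 1/4·1 + 1/2·1 + 1/4·1 = 1.
Similarly for Rh via the father's Rh distribution: P(Rh-) = 1/2.
Independent loci: 1 × 1/2 = 1/2.

1/2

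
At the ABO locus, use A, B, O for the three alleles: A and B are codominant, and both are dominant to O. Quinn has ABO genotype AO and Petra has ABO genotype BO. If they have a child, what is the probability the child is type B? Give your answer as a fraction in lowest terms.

ABO cross AO × BO → offspring phenotypes: 1/4 O, 1/4 A, 1/4 B, 1/4 AB.
So P(type B) = 1/4.

1/4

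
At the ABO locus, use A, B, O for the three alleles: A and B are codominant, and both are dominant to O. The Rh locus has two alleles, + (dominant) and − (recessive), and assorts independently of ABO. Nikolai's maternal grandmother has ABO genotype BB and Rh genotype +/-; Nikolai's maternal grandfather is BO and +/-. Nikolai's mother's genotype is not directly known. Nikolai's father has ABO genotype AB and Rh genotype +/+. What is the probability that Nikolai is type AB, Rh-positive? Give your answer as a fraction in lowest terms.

Nikolai's mother's ABO genotype from BB × BO: 1/2 BB, 1/2 BO.
Crossing each possibility with the father AB and summing P(type AB): 1/2·1/2 + 1/2·1/4 = 3/8.
Similarly for Rh via the mother's Rh distribution: P(Rh+) = 1.
Independent loci: 3/8 × 1 = 3/8.

3/8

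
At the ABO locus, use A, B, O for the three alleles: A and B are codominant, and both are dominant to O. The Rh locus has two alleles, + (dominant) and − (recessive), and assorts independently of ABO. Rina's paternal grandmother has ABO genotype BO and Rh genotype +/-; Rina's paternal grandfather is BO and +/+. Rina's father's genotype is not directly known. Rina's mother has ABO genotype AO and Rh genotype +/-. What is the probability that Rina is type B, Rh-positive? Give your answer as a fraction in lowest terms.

7/32

Rina's father's ABO genotype from BO × BO: 1/4 BB, 1/2 BO, 1/4 OO.
Crossing each possibility with the mother AO and summing P(type B): 1/4·1/2 + 1/2·1/4 + 1/4·0 = 1/4.
Similarly for Rh via the father's Rh distribution: P(Rh+) = 7/8.
Independent loci: 1/4 × 7/8 = 7/32.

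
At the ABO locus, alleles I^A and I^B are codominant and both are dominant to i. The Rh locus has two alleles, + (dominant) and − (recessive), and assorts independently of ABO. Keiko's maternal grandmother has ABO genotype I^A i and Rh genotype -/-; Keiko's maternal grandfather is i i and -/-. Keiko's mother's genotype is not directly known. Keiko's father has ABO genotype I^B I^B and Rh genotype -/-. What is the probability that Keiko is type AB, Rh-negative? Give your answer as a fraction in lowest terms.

1/4

Keiko's mother's ABO genotype from I^A i × i i: 1/2 I^A i, 1/2 i i.
Crossing each possibility with the father I^B I^B and summing P(type AB): 1/2·1/2 + 1/2·0 = 1/4.
Similarly for Rh via the mother's Rh distribution: P(Rh-) = 1.
Independent loci: 1/4 × 1 = 1/4.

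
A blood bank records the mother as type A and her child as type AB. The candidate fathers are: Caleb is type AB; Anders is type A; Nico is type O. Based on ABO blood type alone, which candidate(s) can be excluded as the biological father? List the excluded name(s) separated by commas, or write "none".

A candidate is excluded only if no genotype consistent with his phenotype could produce a type AB child with a type A mother.
Anders (type A): no genotype consistent with that phenotype can produce a type-AB child with a type-A mother.
Nico (type O): no genotype consistent with that phenotype can produce a type-AB child with a type-A mother.

Anders, Nico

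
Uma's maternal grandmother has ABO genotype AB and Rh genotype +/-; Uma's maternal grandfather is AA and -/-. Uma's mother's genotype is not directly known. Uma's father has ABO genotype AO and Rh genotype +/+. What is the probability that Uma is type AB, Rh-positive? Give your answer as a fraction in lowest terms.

Uma's mother's ABO genotype from AB × AA: 1/2 AA, 1/2 AB.
Crossing each possibility with the father AO and summing P(type AB): 1/2·0 + 1/2·1/4 = 1/8.
Similarly for Rh via the mother's Rh distribution: P(Rh+) = 1.
Independent loci: 1/8 × 1 = 1/8.

1/8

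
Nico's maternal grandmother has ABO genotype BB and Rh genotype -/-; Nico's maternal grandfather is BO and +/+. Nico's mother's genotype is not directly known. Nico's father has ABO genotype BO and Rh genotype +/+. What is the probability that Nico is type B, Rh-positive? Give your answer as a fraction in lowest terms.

7/8

Nico's mother's ABO genotype from BB × BO: 1/2 BB, 1/2 BO.
Crossing each possibility with the father BO and summing P(type B): 1/2·1 + 1/2·3/4 = 7/8.
Similarly for Rh via the mother's Rh distribution: P(Rh+) = 1.
Independent loci: 7/8 × 1 = 7/8.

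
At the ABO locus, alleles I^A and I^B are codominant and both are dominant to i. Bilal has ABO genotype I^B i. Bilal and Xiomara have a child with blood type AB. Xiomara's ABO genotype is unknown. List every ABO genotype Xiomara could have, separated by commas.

I^A I^A, I^A I^B, I^A i

For each candidate genotype of Xiomara, check whether crossing it with I^B i can produce every observed child phenotype.
  I^A I^A → possible child types {A, AB} ✓
  I^A I^B → possible child types {A, B, AB} ✓
  I^A i → possible child types {O, A, B, AB} ✓
  I^B I^B → possible child types {B} ✗
  I^B i → possible child types {O, B} ✗
  i i → possible child types {O, B} ✗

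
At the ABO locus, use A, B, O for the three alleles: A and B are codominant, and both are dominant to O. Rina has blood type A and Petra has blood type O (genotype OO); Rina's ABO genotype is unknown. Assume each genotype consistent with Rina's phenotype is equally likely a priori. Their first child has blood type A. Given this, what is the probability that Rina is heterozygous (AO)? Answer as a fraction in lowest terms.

1/3

Possible genotypes: Rina ∈ {AA, AO}; Petra ∈ {OO}.
Weight each parental genotype pair by prior × P(type-A child):
  AA × OO: posterior weight 2/3.
  AO × OO: posterior weight 1/3.
Sum the posterior weight over pairs where Rina is AO: 1/3.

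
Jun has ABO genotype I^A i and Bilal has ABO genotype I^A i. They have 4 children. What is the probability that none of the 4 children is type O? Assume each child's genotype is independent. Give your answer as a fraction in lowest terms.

81/256

ABO cross I^A i × I^A i → 1/4 O, 3/4 A.
So P(type O) = 1/4 per child.
P(not type O) = 3/4 for one child; (3/4)^4 = 81/256.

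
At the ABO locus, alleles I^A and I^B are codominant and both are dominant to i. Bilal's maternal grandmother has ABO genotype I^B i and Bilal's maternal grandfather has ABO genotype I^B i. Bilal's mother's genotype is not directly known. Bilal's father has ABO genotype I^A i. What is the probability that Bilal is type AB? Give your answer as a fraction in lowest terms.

Bilal's mother's ABO genotype from I^B i × I^B i: 1/4 I^B I^B, 1/2 I^B i, 1/4 i i.
Crossing each possibility with the father I^A i and summing P(type AB): 1/4·1/2 + 1/2·1/4 + 1/4·0 = 1/4.

1/4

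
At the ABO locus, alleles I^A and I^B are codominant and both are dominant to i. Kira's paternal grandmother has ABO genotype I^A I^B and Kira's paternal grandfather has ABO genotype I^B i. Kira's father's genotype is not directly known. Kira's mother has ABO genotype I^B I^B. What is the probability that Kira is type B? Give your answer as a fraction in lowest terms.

Kira's father's ABO genotype from I^A I^B × I^B i: 1/4 I^A I^B, 1/4 I^A i, 1/4 I^B I^B, 1/4 I^B i.
Crossing each possibility with the mother I^B I^B and summing P(type B): 1/4·1/2 + 1/4·1/2 + 1/4·1 + 1/4·1 = 3/4.

3/4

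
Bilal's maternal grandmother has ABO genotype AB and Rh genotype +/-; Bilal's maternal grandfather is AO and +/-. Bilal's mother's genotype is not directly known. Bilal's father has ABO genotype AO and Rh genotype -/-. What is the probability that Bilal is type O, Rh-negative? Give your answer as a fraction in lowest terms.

Bilal's mother's ABO genotype from AB × AO: 1/4 AA, 1/4 AB, 1/4 AO, 1/4 BO.
Crossing each possibility with the father AO and summing P(type O): 1/4·0 + 1/4·0 + 1/4·1/4 + 1/4·1/4 = 1/8.
Similarly for Rh via the mother's Rh distribution: P(Rh-) = 1/2.
Independent loci: 1/8 × 1/2 = 1/16.

1/16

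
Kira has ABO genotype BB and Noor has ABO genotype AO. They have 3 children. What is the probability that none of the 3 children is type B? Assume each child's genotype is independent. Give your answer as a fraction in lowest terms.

ABO cross BB × AO → 1/2 B, 1/2 AB.
So P(type B) = 1/2 per child.
P(not type B) = 1/2 for one child; (1/2)^3 = 1/8.

1/8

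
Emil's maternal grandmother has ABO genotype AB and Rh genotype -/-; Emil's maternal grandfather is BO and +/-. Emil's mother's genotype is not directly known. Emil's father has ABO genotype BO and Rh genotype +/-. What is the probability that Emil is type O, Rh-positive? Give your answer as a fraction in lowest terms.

5/64

Emil's mother's ABO genotype from AB × BO: 1/4 AB, 1/4 AO, 1/4 BB, 1/4 BO.
Crossing each possibility with the father BO and summing P(type O): 1/4·0 + 1/4·1/4 + 1/4·0 + 1/4·1/4 = 1/8.
Similarly for Rh via the mother's Rh distribution: P(Rh+) = 5/8.
Independent loci: 1/8 × 5/8 = 5/64.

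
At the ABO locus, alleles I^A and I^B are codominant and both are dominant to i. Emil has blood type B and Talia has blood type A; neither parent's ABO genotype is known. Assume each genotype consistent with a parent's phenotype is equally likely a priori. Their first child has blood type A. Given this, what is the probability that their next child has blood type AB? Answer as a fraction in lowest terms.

Possible genotypes: Emil ∈ {I^B I^B, I^B i}; Talia ∈ {I^A I^A, I^A i}.
Weight each parental genotype pair by prior × P(type-A child):
  I^B i × I^A I^A: posterior weight 2/3; P(next child type AB) = 1/2.
  I^B i × I^A i: posterior weight 1/3; P(next child type AB) = 1/4.
Weighted sum = 5/12.

5/12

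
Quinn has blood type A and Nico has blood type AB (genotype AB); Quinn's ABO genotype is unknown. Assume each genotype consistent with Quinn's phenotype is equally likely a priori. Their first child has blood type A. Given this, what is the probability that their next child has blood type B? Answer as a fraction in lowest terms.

1/8

Possible genotypes: Quinn ∈ {AA, AO}; Nico ∈ {AB}.
Weight each parental genotype pair by prior × P(type-A child):
  AA × AB: posterior weight 1/2; P(next child type B) = 0.
  AO × AB: posterior weight 1/2; P(next child type B) = 1/4.
Weighted sum = 1/8.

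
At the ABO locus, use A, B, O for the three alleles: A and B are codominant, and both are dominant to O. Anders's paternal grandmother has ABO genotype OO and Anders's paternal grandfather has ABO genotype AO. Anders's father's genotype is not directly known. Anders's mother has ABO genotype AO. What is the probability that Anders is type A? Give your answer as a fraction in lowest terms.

Anders's father's ABO genotype from OO × AO: 1/2 AO, 1/2 OO.
Crossing each possibility with the mother AO and summing P(type A): 1/2·3/4 + 1/2·1/2 = 5/8.

5/8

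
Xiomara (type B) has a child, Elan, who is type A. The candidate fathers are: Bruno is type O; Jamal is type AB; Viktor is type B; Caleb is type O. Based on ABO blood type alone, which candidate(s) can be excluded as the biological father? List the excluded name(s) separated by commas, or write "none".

Bruno, Viktor, Caleb

A candidate is excluded only if no genotype consistent with his phenotype could produce a type A child with a type B mother.
Bruno (type O): no genotype consistent with that phenotype can produce a type-A child with a type-B mother.
Viktor (type B): no genotype consistent with that phenotype can produce a type-A child with a type-B mother.
Caleb (type O): no genotype consistent with that phenotype can produce a type-A child with a type-B mother.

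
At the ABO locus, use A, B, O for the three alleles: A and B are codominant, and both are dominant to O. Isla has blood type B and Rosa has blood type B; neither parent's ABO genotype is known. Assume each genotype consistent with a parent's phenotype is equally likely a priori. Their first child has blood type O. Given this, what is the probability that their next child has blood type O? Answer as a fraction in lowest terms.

1/4

Possible genotypes: Isla ∈ {BB, BO}; Rosa ∈ {BB, BO}.
Weight each parental genotype pair by prior × P(type-O child):
  BO × BO: posterior weight 1; P(next child type O) = 1/4.
Weighted sum = 1/4.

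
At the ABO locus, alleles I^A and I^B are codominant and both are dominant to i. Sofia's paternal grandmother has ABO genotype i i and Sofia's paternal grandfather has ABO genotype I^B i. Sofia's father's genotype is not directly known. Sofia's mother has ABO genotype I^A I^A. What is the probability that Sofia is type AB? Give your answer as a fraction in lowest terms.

Sofia's father's ABO genotype from i i × I^B i: 1/2 I^B i, 1/2 i i.
Crossing each possibility with the mother I^A I^A and summing P(type AB): 1/2·1/2 + 1/2·0 = 1/4.

1/4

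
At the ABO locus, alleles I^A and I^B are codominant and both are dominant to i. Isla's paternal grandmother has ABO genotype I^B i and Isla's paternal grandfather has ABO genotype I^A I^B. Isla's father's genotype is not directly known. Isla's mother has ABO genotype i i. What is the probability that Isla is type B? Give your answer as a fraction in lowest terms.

1/2

Isla's father's ABO genotype from I^B i × I^A I^B: 1/4 I^A I^B, 1/4 I^A i, 1/4 I^B I^B, 1/4 I^B i.
Crossing each possibility with the mother i i and summing P(type B): 1/4·1/2 + 1/4·0 + 1/4·1 + 1/4·1/2 = 1/2.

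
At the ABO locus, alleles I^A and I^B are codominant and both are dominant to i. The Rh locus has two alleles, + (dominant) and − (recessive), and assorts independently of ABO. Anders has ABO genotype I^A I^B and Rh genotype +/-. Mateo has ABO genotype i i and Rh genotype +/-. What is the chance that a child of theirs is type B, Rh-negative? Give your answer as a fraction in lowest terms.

1/8

ABO cross I^A I^B × i i → offspring phenotypes: 1/2 A, 1/2 B.
Rh cross +/- × +/- → 3/4 Rh+, 1/4 Rh-.
Independent loci: P(type B, Rh-negative) = 1/2 × 1/4 = 1/8.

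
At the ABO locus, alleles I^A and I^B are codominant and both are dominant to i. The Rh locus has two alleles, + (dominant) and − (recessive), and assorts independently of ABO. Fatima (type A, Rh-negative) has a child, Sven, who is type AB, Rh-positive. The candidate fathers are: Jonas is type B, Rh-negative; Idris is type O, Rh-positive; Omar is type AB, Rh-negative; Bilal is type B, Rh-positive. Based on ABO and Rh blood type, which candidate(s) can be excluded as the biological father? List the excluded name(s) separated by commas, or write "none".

A candidate is excluded only if no genotype consistent with his phenotype could produce a type AB, Rh-positive child with a type A, Rh-negative mother.
Jonas (type B, Rh-): no genotype consistent with that phenotype can produce a type-AB Rh+ child with a type-A mother.
Idris (type O, Rh+): no genotype consistent with that phenotype can produce a type-AB Rh+ child with a type-A mother.
Omar (type AB, Rh-): no genotype consistent with that phenotype can produce a type-AB Rh+ child with a type-A mother.

Jonas, Idris, Omar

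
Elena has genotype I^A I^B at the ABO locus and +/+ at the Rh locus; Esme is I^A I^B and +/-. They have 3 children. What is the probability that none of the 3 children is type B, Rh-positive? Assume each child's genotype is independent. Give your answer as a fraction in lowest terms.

ABO cross I^A I^B × I^A I^B → 1/4 A, 1/4 B, 1/2 AB.
Rh cross +/+ × +/- → 1 Rh+; so P(type B, Rh-positive) = 1/4 × 1 = 1/4 per child.
P(not type B, Rh-positive) = 3/4 for one child; (3/4)^3 = 27/64.

27/64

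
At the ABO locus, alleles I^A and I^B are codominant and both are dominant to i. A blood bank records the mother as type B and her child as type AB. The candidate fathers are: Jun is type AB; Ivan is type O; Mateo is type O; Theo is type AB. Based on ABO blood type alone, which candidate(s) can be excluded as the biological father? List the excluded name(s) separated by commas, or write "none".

Ivan, Mateo

A candidate is excluded only if no genotype consistent with his phenotype could produce a type AB child with a type B mother.
Ivan (type O): no genotype consistent with that phenotype can produce a type-AB child with a type-B mother.
Mateo (type O): no genotype consistent with that phenotype can produce a type-AB child with a type-B mother.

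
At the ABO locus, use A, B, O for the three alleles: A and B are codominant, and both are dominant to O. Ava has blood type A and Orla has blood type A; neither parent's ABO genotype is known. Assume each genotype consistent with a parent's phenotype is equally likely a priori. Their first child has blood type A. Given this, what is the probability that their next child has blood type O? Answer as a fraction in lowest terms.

1/20

Possible genotypes: Ava ∈ {AA, AO}; Orla ∈ {AA, AO}.
Weight each parental genotype pair by prior × P(type-A child):
  AA × AA: posterior weight 4/15; P(next child type O) = 0.
  AA × AO: posterior weight 4/15; P(next child type O) = 0.
  AO × AA: posterior weight 4/15; P(next child type O) = 0.
  AO × AO: posterior weight 1/5; P(next child type O) = 1/4.
Weighted sum = 1/20.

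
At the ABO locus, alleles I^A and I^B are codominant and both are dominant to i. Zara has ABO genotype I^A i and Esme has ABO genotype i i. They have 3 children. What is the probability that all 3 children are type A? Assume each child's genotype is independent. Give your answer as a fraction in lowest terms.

ABO cross I^A i × i i → 1/2 O, 1/2 A.
So P(type A) = 1/2 per child.
All 3 independent: (1/2)^3 = 1/8.

1/8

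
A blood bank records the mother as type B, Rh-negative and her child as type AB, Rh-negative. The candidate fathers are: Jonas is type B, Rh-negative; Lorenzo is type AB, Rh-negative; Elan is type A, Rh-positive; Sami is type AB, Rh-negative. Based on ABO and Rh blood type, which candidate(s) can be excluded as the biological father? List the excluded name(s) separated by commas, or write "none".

A candidate is excluded only if no genotype consistent with his phenotype could produce a type AB, Rh-negative child with a type B, Rh-negative mother.
Jonas (type B, Rh-): no genotype consistent with that phenotype can produce a type-AB Rh- child with a type-B mother.

Jonas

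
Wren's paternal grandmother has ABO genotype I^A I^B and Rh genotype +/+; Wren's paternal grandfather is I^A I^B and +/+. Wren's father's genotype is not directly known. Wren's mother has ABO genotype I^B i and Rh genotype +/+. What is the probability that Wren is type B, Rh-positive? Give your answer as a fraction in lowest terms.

Wren's father's ABO genotype from I^A I^B × I^A I^B: 1/4 I^A I^A, 1/2 I^A I^B, 1/4 I^B I^B.
Crossing each possibility with the mother I^B i and summing P(type B): 1/4·0 + 1/2·1/2 + 1/4·1 = 1/2.
Similarly for Rh via the father's Rh distribution: P(Rh+) = 1.
Independent loci: 1/2 × 1 = 1/2.

1/2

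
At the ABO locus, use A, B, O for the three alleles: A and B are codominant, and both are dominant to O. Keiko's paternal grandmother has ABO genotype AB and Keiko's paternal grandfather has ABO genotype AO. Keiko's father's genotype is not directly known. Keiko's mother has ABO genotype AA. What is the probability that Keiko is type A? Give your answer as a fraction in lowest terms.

Keiko's father's ABO genotype from AB × AO: 1/4 AA, 1/4 AB, 1/4 AO, 1/4 BO.
Crossing each possibility with the mother AA and summing P(type A): 1/4·1 + 1/4·1/2 + 1/4·1 + 1/4·1/2 = 3/4.

3/4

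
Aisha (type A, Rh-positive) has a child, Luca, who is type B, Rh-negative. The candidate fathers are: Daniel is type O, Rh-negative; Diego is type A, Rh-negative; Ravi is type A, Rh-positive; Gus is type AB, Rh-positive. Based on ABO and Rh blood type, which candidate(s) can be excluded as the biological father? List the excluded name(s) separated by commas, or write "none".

Daniel, Diego, Ravi

A candidate is excluded only if no genotype consistent with his phenotype could produce a type B, Rh-negative child with a type A, Rh-positive mother.
Daniel (type O, Rh-): no genotype consistent with that phenotype can produce a type-B Rh- child with a type-A mother.
Diego (type A, Rh-): no genotype consistent with that phenotype can produce a type-B Rh- child with a type-A mother.
Ravi (type A, Rh+): no genotype consistent with that phenotype can produce a type-B Rh- child with a type-A mother.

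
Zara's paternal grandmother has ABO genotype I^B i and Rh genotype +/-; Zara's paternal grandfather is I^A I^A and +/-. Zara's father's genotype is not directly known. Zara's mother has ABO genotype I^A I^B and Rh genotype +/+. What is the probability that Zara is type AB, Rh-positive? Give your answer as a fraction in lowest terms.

Zara's father's ABO genotype from I^B i × I^A I^A: 1/2 I^A I^B, 1/2 I^A i.
Crossing each possibility with the mother I^A I^B and summing P(type AB): 1/2·1/2 + 1/2·1/4 = 3/8.
Similarly for Rh via the father's Rh distribution: P(Rh+) = 1.
Independent loci: 3/8 × 1 = 3/8.

3/8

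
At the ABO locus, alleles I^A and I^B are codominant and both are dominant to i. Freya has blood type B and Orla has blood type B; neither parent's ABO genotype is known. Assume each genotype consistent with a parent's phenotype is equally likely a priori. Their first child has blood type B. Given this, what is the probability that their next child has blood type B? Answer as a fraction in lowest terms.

19/20

Possible genotypes: Freya ∈ {I^B I^B, I^B i}; Orla ∈ {I^B I^B, I^B i}.
Weight each parental genotype pair by prior × P(type-B child):
  I^B I^B × I^B I^B: posterior weight 4/15; P(next child type B) = 1.
  I^B I^B × I^B i: posterior weight 4/15; P(next child type B) = 1.
  I^B i × I^B I^B: posterior weight 4/15; P(next child type B) = 1.
  I^B i × I^B i: posterior weight 1/5; P(next child type B) = 3/4.
Weighted sum = 19/20.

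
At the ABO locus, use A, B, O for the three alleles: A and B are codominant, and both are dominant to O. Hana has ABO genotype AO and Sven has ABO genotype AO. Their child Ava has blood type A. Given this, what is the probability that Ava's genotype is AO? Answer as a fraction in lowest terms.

Cross AO × AO → 1/4 AA, 1/2 AO, 1/4 OO.
Type-A genotypes among offspring: AA (1/4), AO (1/2); total 3/4.
P(AO | type A) = (1/2) / (3/4) = 2/3.

2/3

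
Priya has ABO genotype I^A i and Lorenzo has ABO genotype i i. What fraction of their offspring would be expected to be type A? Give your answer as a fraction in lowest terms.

1/2

ABO cross I^A i × i i → offspring phenotypes: 1/2 O, 1/2 A.
So P(type A) = 1/2.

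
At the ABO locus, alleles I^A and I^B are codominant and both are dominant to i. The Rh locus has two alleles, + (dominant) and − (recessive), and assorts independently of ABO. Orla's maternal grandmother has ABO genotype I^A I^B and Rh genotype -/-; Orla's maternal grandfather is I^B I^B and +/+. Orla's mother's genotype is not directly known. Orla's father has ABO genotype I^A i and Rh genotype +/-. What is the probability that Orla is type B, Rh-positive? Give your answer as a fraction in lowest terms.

9/32

Orla's mother's ABO genotype from I^A I^B × I^B I^B: 1/2 I^A I^B, 1/2 I^B I^B.
Crossing each possibility with the father I^A i and summing P(type B): 1/2·1/4 + 1/2·1/2 = 3/8.
Similarly for Rh via the mother's Rh distribution: P(Rh+) = 3/4.
Independent loci: 3/8 × 3/4 = 9/32.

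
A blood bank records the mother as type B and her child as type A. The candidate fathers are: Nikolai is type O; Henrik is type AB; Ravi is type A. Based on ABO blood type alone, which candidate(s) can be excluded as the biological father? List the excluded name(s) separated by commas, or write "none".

Nikolai

A candidate is excluded only if no genotype consistent with his phenotype could produce a type A child with a type B mother.
Nikolai (type O): no genotype consistent with that phenotype can produce a type-A child with a type-B mother.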